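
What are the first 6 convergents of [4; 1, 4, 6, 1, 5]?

4/1, 5/1, 24/5, 149/31, 173/36, 1014/211

Using the convergent recurrence p_i = a_i*p_{i-1} + p_{i-2}, q_i = a_i*q_{i-1} + q_{i-2} with p_{-2}=0, p_{-1}=1, q_{-2}=1, q_{-1}=0:
  i=0: a_0=4, p_0 = 4*1 + 0 = 4, q_0 = 4*0 + 1 = 1.
  i=1: a_1=1, p_1 = 1*4 + 1 = 5, q_1 = 1*1 + 0 = 1.
  i=2: a_2=4, p_2 = 4*5 + 4 = 24, q_2 = 4*1 + 1 = 5.
  i=3: a_3=6, p_3 = 6*24 + 5 = 149, q_3 = 6*5 + 1 = 31.
  i=4: a_4=1, p_4 = 1*149 + 24 = 173, q_4 = 1*31 + 5 = 36.
  i=5: a_5=5, p_5 = 5*173 + 149 = 1014, q_5 = 5*36 + 31 = 211.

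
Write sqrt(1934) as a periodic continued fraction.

Write x_i = (sqrt(1934) + m_i)/d_i with (m_0, d_0) = (0, 1). a_0 = floor(sqrt(1934)) = 43, since 43^2 = 1849 <= 1934 < 1936 = 44^2.
Iterate m_{i+1} = d_i*a_i - m_i, d_{i+1} = (1934 - m_{i+1}^2)/d_i, a_{i+1} = floor((a_0 + m_{i+1})/d_{i+1}):
  m_1 = 1*43 - 0 = 43, d_1 = (1934 - 43^2)/1 = 85/1 = 85, a_1 = floor((43 + 43)/85) = 1.
  m_2 = 85*1 - 43 = 42, d_2 = (1934 - 42^2)/85 = 170/85 = 2, a_2 = floor((43 + 42)/2) = 42.
  m_3 = 2*42 - 42 = 42, d_3 = (1934 - 42^2)/2 = 170/2 = 85, a_3 = floor((43 + 42)/85) = 1.
  m_4 = 85*1 - 42 = 43, d_4 = (1934 - 43^2)/85 = 85/85 = 1, a_4 = floor((43 + 43)/1) = 86.
  m_5 = 1*86 - 43 = 43, d_5 = (1934 - 43^2)/1 = 85/1 = 85: (m_5, d_5) = (m_1, d_1) = (43, 85), so from here the quotients repeat a_1, ..., a_4; the period length is 4.
Hence the expansion of sqrt(1934) is a_0 = 43 followed by the repeating block 1, 42, 1, 86 (period 4).

[43; (1, 42, 1, 86)]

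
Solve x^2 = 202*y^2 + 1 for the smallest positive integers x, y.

First expand sqrt(202) as a continued fraction. With x_i = (sqrt(202) + m_i)/d_i and (m_0, d_0) = (0, 1): a_0 = floor(sqrt(202)) = 14, since 14^2 = 196 <= 202 < 225 = 15^2.
Iterate m_{i+1} = d_i*a_i - m_i, d_{i+1} = (202 - m_{i+1}^2)/d_i, a_{i+1} = floor((a_0 + m_{i+1})/d_{i+1}):
  m_1 = 1*14 - 0 = 14, d_1 = (202 - 14^2)/1 = 6/1 = 6, a_1 = floor((14 + 14)/6) = 4.
  m_2 = 6*4 - 14 = 10, d_2 = (202 - 10^2)/6 = 102/6 = 17, a_2 = floor((14 + 10)/17) = 1.
  m_3 = 17*1 - 10 = 7, d_3 = (202 - 7^2)/17 = 153/17 = 9, a_3 = floor((14 + 7)/9) = 2.
  m_4 = 9*2 - 7 = 11, d_4 = (202 - 11^2)/9 = 81/9 = 9, a_4 = floor((14 + 11)/9) = 2.
  m_5 = 9*2 - 11 = 7, d_5 = (202 - 7^2)/9 = 153/9 = 17, a_5 = floor((14 + 7)/17) = 1.
  m_6 = 17*1 - 7 = 10, d_6 = (202 - 10^2)/17 = 102/17 = 6, a_6 = floor((14 + 10)/6) = 4.
  m_7 = 6*4 - 10 = 14, d_7 = (202 - 14^2)/6 = 6/6 = 1, a_7 = floor((14 + 14)/1) = 28.
  m_8 = 1*28 - 14 = 14, d_8 = (202 - 14^2)/1 = 6/1 = 6: (m_8, d_8) = (m_1, d_1) = (14, 6), so from here the quotients repeat a_1, ..., a_7; the period length is 7.
So sqrt(202) = [14; (4, 1, 2, 2, 1, 4, 28)] with period length k = 7.
k is odd, so (p_{k-1}, q_{k-1}) only solves x^2 - 202y^2 = -1 and the fundamental solution of x^2 - 202y^2 = 1 is (p_{2k-1}, q_{2k-1}) = (p_13, q_13); compute convergents through index 13, running through the period twice.
Convergents (p_i = a_i*p_{i-1} + p_{i-2}, q_i = a_i*q_{i-1} + q_{i-2} with p_{-2}=0, p_{-1}=1, q_{-2}=1, q_{-1}=0):
  i=0: a_0=14, p_0 = 14*1 + 0 = 14, q_0 = 14*0 + 1 = 1.
  i=1: a_1=4, p_1 = 4*14 + 1 = 57, q_1 = 4*1 + 0 = 4.
  i=2: a_2=1, p_2 = 1*57 + 14 = 71, q_2 = 1*4 + 1 = 5.
  i=3: a_3=2, p_3 = 2*71 + 57 = 199, q_3 = 2*5 + 4 = 14.
  i=4: a_4=2, p_4 = 2*199 + 71 = 469, q_4 = 2*14 + 5 = 33.
  i=5: a_5=1, p_5 = 1*469 + 199 = 668, q_5 = 1*33 + 14 = 47.
  i=6: a_6=4, p_6 = 4*668 + 469 = 3141, q_6 = 4*47 + 33 = 221.
  i=7: a_7=28, p_7 = 28*3141 + 668 = 88616, q_7 = 28*221 + 47 = 6235.
  i=8: a_8=4, p_8 = 4*88616 + 3141 = 357605, q_8 = 4*6235 + 221 = 25161.
  i=9: a_9=1, p_9 = 1*357605 + 88616 = 446221, q_9 = 1*25161 + 6235 = 31396.
  i=10: a_10=2, p_10 = 2*446221 + 357605 = 1250047, q_10 = 2*31396 + 25161 = 87953.
  i=11: a_11=2, p_11 = 2*1250047 + 446221 = 2946315, q_11 = 2*87953 + 31396 = 207302.
  i=12: a_12=1, p_12 = 1*2946315 + 1250047 = 4196362, q_12 = 1*207302 + 87953 = 295255.
  i=13: a_13=4, p_13 = 4*4196362 + 2946315 = 19731763, q_13 = 4*295255 + 207302 = 1388322.
Indeed p_6^2 - 202*q_6^2 = 9865881 - 9865882 = -1, not +1.
Check: 19731763^2 - 202*1388322^2 = 389342471088169 - 389342471088168 = 1, so (x, y) = (19731763, 1388322) solves the equation, and by the theorem it is the least positive solution.

(x, y) = (19731763, 1388322)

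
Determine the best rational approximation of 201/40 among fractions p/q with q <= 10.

Expand x = 201/40 as a continued fraction with the Euclidean algorithm:
  201 = 5*40 + 1, so a_0 = 5.
  40 = 40*1 + 0, so a_1 = 40.
so x = [5; 40].
Convergents (p_i = a_i*p_{i-1} + p_{i-2}, q_i = a_i*q_{i-1} + q_{i-2} with p_{-2}=0, p_{-1}=1, q_{-2}=1, q_{-1}=0), until the denominator exceeds 10:
  i=0: a_0=5, p_0 = 5*1 + 0 = 5, q_0 = 5*0 + 1 = 1.
  i=1: a_1=40, p_1 = 40*5 + 1 = 201, q_1 = 40*1 + 0 = 40.
q_1 = 40 > 10, so the last convergent with denominator <= 10 is p_0/q_0 = 5/1.
The closest fraction with denominator <= 10 is either p_0/q_0 or the intermediate fraction (k*p_0 + p_{-1})/(k*q_0 + q_{-1}) with the largest k >= 1 whose denominator stays <= 10; these approach x as k grows, and every other convergent or intermediate fraction in range is farther away.
Largest k: floor((10 - q_{-1})/q_0) = floor((10 - 0)/1) = 10 (using the seeds p_{-1} = 1, q_{-1} = 0).
That gives (10*5 + 1)/(10*1 + 0) = 51/10.
Compare the errors: |x - 5/1| = |201*1 - 5*40|/(40*1) = 1/40, and |x - 51/10| = |201*10 - 51*40|/(40*10) = 30/400.
Cross-multiplying, 1*400 = 400 < 1200 = 30*40, so 1/40 is smaller: the convergent 5/1 is closer to x than 51/10.

5/1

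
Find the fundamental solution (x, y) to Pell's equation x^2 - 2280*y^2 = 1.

First expand sqrt(2280) as a continued fraction. With x_i = (sqrt(2280) + m_i)/d_i and (m_0, d_0) = (0, 1): a_0 = floor(sqrt(2280)) = 47, since 47^2 = 2209 <= 2280 < 2304 = 48^2.
Iterate m_{i+1} = d_i*a_i - m_i, d_{i+1} = (2280 - m_{i+1}^2)/d_i, a_{i+1} = floor((a_0 + m_{i+1})/d_{i+1}):
  m_1 = 1*47 - 0 = 47, d_1 = (2280 - 47^2)/1 = 71/1 = 71, a_1 = floor((47 + 47)/71) = 1.
  m_2 = 71*1 - 47 = 24, d_2 = (2280 - 24^2)/71 = 1704/71 = 24, a_2 = floor((47 + 24)/24) = 2.
  m_3 = 24*2 - 24 = 24, d_3 = (2280 - 24^2)/24 = 1704/24 = 71, a_3 = floor((47 + 24)/71) = 1.
  m_4 = 71*1 - 24 = 47, d_4 = (2280 - 47^2)/71 = 71/71 = 1, a_4 = floor((47 + 47)/1) = 94.
  m_5 = 1*94 - 47 = 47, d_5 = (2280 - 47^2)/1 = 71/1 = 71: (m_5, d_5) = (m_1, d_1) = (47, 71), so from here the quotients repeat a_1, ..., a_4; the period length is 4.
So sqrt(2280) = [47; (1, 2, 1, 94)] with period length k = 4.
k is even, so the fundamental solution of x^2 - 2280y^2 = 1 is (p_{k-1}, q_{k-1}) = (p_3, q_3); compute convergents through index 3.
Convergents (p_i = a_i*p_{i-1} + p_{i-2}, q_i = a_i*q_{i-1} + q_{i-2} with p_{-2}=0, p_{-1}=1, q_{-2}=1, q_{-1}=0):
  i=0: a_0=47, p_0 = 47*1 + 0 = 47, q_0 = 47*0 + 1 = 1.
  i=1: a_1=1, p_1 = 1*47 + 1 = 48, q_1 = 1*1 + 0 = 1.
  i=2: a_2=2, p_2 = 2*48 + 47 = 143, q_2 = 2*1 + 1 = 3.
  i=3: a_3=1, p_3 = 1*143 + 48 = 191, q_3 = 1*3 + 1 = 4.
Check: 191^2 - 2280*4^2 = 36481 - 36480 = 1, so (x, y) = (191, 4) solves the equation, and by the theorem it is the least positive solution.

(x, y) = (191, 4)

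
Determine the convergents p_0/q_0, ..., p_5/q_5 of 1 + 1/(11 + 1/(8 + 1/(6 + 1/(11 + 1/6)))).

1/1, 12/11, 97/89, 594/545, 6631/6084, 40380/37049

Using the convergent recurrence p_i = a_i*p_{i-1} + p_{i-2}, q_i = a_i*q_{i-1} + q_{i-2} with p_{-2}=0, p_{-1}=1, q_{-2}=1, q_{-1}=0:
  i=0: a_0=1, p_0 = 1*1 + 0 = 1, q_0 = 1*0 + 1 = 1.
  i=1: a_1=11, p_1 = 11*1 + 1 = 12, q_1 = 11*1 + 0 = 11.
  i=2: a_2=8, p_2 = 8*12 + 1 = 97, q_2 = 8*11 + 1 = 89.
  i=3: a_3=6, p_3 = 6*97 + 12 = 594, q_3 = 6*89 + 11 = 545.
  i=4: a_4=11, p_4 = 11*594 + 97 = 6631, q_4 = 11*545 + 89 = 6084.
  i=5: a_5=6, p_5 = 6*6631 + 594 = 40380, q_5 = 6*6084 + 545 = 37049.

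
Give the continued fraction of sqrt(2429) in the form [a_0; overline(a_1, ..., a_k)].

[49; overline(3, 1, 1, 24, 14, 24, 1, 1, 3, 98)]

Write x_i = (sqrt(2429) + m_i)/d_i with (m_0, d_0) = (0, 1). a_0 = floor(sqrt(2429)) = 49, since 49^2 = 2401 <= 2429 < 2500 = 50^2.
Iterate m_{i+1} = d_i*a_i - m_i, d_{i+1} = (2429 - m_{i+1}^2)/d_i, a_{i+1} = floor((a_0 + m_{i+1})/d_{i+1}):
  m_1 = 1*49 - 0 = 49, d_1 = (2429 - 49^2)/1 = 28/1 = 28, a_1 = floor((49 + 49)/28) = 3.
  m_2 = 28*3 - 49 = 35, d_2 = (2429 - 35^2)/28 = 1204/28 = 43, a_2 = floor((49 + 35)/43) = 1.
  m_3 = 43*1 - 35 = 8, d_3 = (2429 - 8^2)/43 = 2365/43 = 55, a_3 = floor((49 + 8)/55) = 1.
  m_4 = 55*1 - 8 = 47, d_4 = (2429 - 47^2)/55 = 220/55 = 4, a_4 = floor((49 + 47)/4) = 24.
  m_5 = 4*24 - 47 = 49, d_5 = (2429 - 49^2)/4 = 28/4 = 7, a_5 = floor((49 + 49)/7) = 14.
  m_6 = 7*14 - 49 = 49, d_6 = (2429 - 49^2)/7 = 28/7 = 4, a_6 = floor((49 + 49)/4) = 24.
  m_7 = 4*24 - 49 = 47, d_7 = (2429 - 47^2)/4 = 220/4 = 55, a_7 = floor((49 + 47)/55) = 1.
  m_8 = 55*1 - 47 = 8, d_8 = (2429 - 8^2)/55 = 2365/55 = 43, a_8 = floor((49 + 8)/43) = 1.
  m_9 = 43*1 - 8 = 35, d_9 = (2429 - 35^2)/43 = 1204/43 = 28, a_9 = floor((49 + 35)/28) = 3.
  m_10 = 28*3 - 35 = 49, d_10 = (2429 - 49^2)/28 = 28/28 = 1, a_10 = floor((49 + 49)/1) = 98.
  m_11 = 1*98 - 49 = 49, d_11 = (2429 - 49^2)/1 = 28/1 = 28: (m_11, d_11) = (m_1, d_1) = (49, 28), so from here the quotients repeat a_1, ..., a_10; the period length is 10.
Hence the expansion of sqrt(2429) is a_0 = 49 followed by the repeating block 3, 1, 1, 24, 14, 24, 1, 1, 3, 98 (period 10).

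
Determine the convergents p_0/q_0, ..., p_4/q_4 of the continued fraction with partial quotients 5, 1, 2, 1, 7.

Using the convergent recurrence p_i = a_i*p_{i-1} + p_{i-2}, q_i = a_i*q_{i-1} + q_{i-2} with p_{-2}=0, p_{-1}=1, q_{-2}=1, q_{-1}=0:
  i=0: a_0=5, p_0 = 5*1 + 0 = 5, q_0 = 5*0 + 1 = 1.
  i=1: a_1=1, p_1 = 1*5 + 1 = 6, q_1 = 1*1 + 0 = 1.
  i=2: a_2=2, p_2 = 2*6 + 5 = 17, q_2 = 2*1 + 1 = 3.
  i=3: a_3=1, p_3 = 1*17 + 6 = 23, q_3 = 1*3 + 1 = 4.
  i=4: a_4=7, p_4 = 7*23 + 17 = 178, q_4 = 7*4 + 3 = 31.

5/1, 6/1, 17/3, 23/4, 178/31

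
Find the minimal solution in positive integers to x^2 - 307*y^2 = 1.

First expand sqrt(307) as a continued fraction. With x_i = (sqrt(307) + m_i)/d_i and (m_0, d_0) = (0, 1): a_0 = floor(sqrt(307)) = 17, since 17^2 = 289 <= 307 < 324 = 18^2.
Iterate m_{i+1} = d_i*a_i - m_i, d_{i+1} = (307 - m_{i+1}^2)/d_i, a_{i+1} = floor((a_0 + m_{i+1})/d_{i+1}):
  m_1 = 1*17 - 0 = 17, d_1 = (307 - 17^2)/1 = 18/1 = 18, a_1 = floor((17 + 17)/18) = 1.
  m_2 = 18*1 - 17 = 1, d_2 = (307 - 1^2)/18 = 306/18 = 17, a_2 = floor((17 + 1)/17) = 1.
  m_3 = 17*1 - 1 = 16, d_3 = (307 - 16^2)/17 = 51/17 = 3, a_3 = floor((17 + 16)/3) = 11.
  m_4 = 3*11 - 16 = 17, d_4 = (307 - 17^2)/3 = 18/3 = 6, a_4 = floor((17 + 17)/6) = 5.
  m_5 = 6*5 - 17 = 13, d_5 = (307 - 13^2)/6 = 138/6 = 23, a_5 = floor((17 + 13)/23) = 1.
  m_6 = 23*1 - 13 = 10, d_6 = (307 - 10^2)/23 = 207/23 = 9, a_6 = floor((17 + 10)/9) = 3.
  m_7 = 9*3 - 10 = 17, d_7 = (307 - 17^2)/9 = 18/9 = 2, a_7 = floor((17 + 17)/2) = 17.
  m_8 = 2*17 - 17 = 17, d_8 = (307 - 17^2)/2 = 18/2 = 9, a_8 = floor((17 + 17)/9) = 3.
  m_9 = 9*3 - 17 = 10, d_9 = (307 - 10^2)/9 = 207/9 = 23, a_9 = floor((17 + 10)/23) = 1.
  m_10 = 23*1 - 10 = 13, d_10 = (307 - 13^2)/23 = 138/23 = 6, a_10 = floor((17 + 13)/6) = 5.
  m_11 = 6*5 - 13 = 17, d_11 = (307 - 17^2)/6 = 18/6 = 3, a_11 = floor((17 + 17)/3) = 11.
  m_12 = 3*11 - 17 = 16, d_12 = (307 - 16^2)/3 = 51/3 = 17, a_12 = floor((17 + 16)/17) = 1.
  m_13 = 17*1 - 16 = 1, d_13 = (307 - 1^2)/17 = 306/17 = 18, a_13 = floor((17 + 1)/18) = 1.
  m_14 = 18*1 - 1 = 17, d_14 = (307 - 17^2)/18 = 18/18 = 1, a_14 = floor((17 + 17)/1) = 34.
  m_15 = 1*34 - 17 = 17, d_15 = (307 - 17^2)/1 = 18/1 = 18: (m_15, d_15) = (m_1, d_1) = (17, 18), so from here the quotients repeat a_1, ..., a_14; the period length is 14.
So sqrt(307) = [17; (1, 1, 11, 5, 1, 3, 17, 3, 1, 5, 11, 1, 1, 34)] with period length k = 14.
k is even, so the fundamental solution of x^2 - 307y^2 = 1 is (p_{k-1}, q_{k-1}) = (p_13, q_13); compute convergents through index 13.
Convergents (p_i = a_i*p_{i-1} + p_{i-2}, q_i = a_i*q_{i-1} + q_{i-2} with p_{-2}=0, p_{-1}=1, q_{-2}=1, q_{-1}=0):
  i=0: a_0=17, p_0 = 17*1 + 0 = 17, q_0 = 17*0 + 1 = 1.
  i=1: a_1=1, p_1 = 1*17 + 1 = 18, q_1 = 1*1 + 0 = 1.
  i=2: a_2=1, p_2 = 1*18 + 17 = 35, q_2 = 1*1 + 1 = 2.
  i=3: a_3=11, p_3 = 11*35 + 18 = 403, q_3 = 11*2 + 1 = 23.
  i=4: a_4=5, p_4 = 5*403 + 35 = 2050, q_4 = 5*23 + 2 = 117.
  i=5: a_5=1, p_5 = 1*2050 + 403 = 2453, q_5 = 1*117 + 23 = 140.
  i=6: a_6=3, p_6 = 3*2453 + 2050 = 9409, q_6 = 3*140 + 117 = 537.
  i=7: a_7=17, p_7 = 17*9409 + 2453 = 162406, q_7 = 17*537 + 140 = 9269.
  i=8: a_8=3, p_8 = 3*162406 + 9409 = 496627, q_8 = 3*9269 + 537 = 28344.
  i=9: a_9=1, p_9 = 1*496627 + 162406 = 659033, q_9 = 1*28344 + 9269 = 37613.
  i=10: a_10=5, p_10 = 5*659033 + 496627 = 3791792, q_10 = 5*37613 + 28344 = 216409.
  i=11: a_11=11, p_11 = 11*3791792 + 659033 = 42368745, q_11 = 11*216409 + 37613 = 2418112.
  i=12: a_12=1, p_12 = 1*42368745 + 3791792 = 46160537, q_12 = 1*2418112 + 216409 = 2634521.
  i=13: a_13=1, p_13 = 1*46160537 + 42368745 = 88529282, q_13 = 1*2634521 + 2418112 = 5052633.
Check: 88529282^2 - 307*5052633^2 = 7837433771435524 - 7837433771435523 = 1, so (x, y) = (88529282, 5052633) solves the equation, and by the theorem it is the least positive solution.

(x, y) = (88529282, 5052633)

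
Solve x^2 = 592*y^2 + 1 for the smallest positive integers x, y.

First expand sqrt(592) as a continued fraction. With x_i = (sqrt(592) + m_i)/d_i and (m_0, d_0) = (0, 1): a_0 = floor(sqrt(592)) = 24, since 24^2 = 576 <= 592 < 625 = 25^2.
Iterate m_{i+1} = d_i*a_i - m_i, d_{i+1} = (592 - m_{i+1}^2)/d_i, a_{i+1} = floor((a_0 + m_{i+1})/d_{i+1}):
  m_1 = 1*24 - 0 = 24, d_1 = (592 - 24^2)/1 = 16/1 = 16, a_1 = floor((24 + 24)/16) = 3.
  m_2 = 16*3 - 24 = 24, d_2 = (592 - 24^2)/16 = 16/16 = 1, a_2 = floor((24 + 24)/1) = 48.
  m_3 = 1*48 - 24 = 24, d_3 = (592 - 24^2)/1 = 16/1 = 16: (m_3, d_3) = (m_1, d_1) = (24, 16), so from here the quotients repeat a_1, a_2; the period length is 2.
So sqrt(592) = [24; (3, 48)] with period length k = 2.
k is even, so the fundamental solution of x^2 - 592y^2 = 1 is (p_{k-1}, q_{k-1}) = (p_1, q_1); compute convergents through index 1.
Convergents (p_i = a_i*p_{i-1} + p_{i-2}, q_i = a_i*q_{i-1} + q_{i-2} with p_{-2}=0, p_{-1}=1, q_{-2}=1, q_{-1}=0):
  i=0: a_0=24, p_0 = 24*1 + 0 = 24, q_0 = 24*0 + 1 = 1.
  i=1: a_1=3, p_1 = 3*24 + 1 = 73, q_1 = 3*1 + 0 = 3.
Check: 73^2 - 592*3^2 = 5329 - 5328 = 1, so (x, y) = (73, 3) solves the equation, and by the theorem it is the least positive solution.

(x, y) = (73, 3)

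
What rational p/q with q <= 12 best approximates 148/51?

Expand x = 148/51 as a continued fraction with the Euclidean algorithm:
  148 = 2*51 + 46, so a_0 = 2.
  51 = 1*46 + 5, so a_1 = 1.
  46 = 9*5 + 1, so a_2 = 9.
  5 = 5*1 + 0, so a_3 = 5.
so x = [2; 1, 9, 5].
Convergents (p_i = a_i*p_{i-1} + p_{i-2}, q_i = a_i*q_{i-1} + q_{i-2} with p_{-2}=0, p_{-1}=1, q_{-2}=1, q_{-1}=0), until the denominator exceeds 12:
  i=0: a_0=2, p_0 = 2*1 + 0 = 2, q_0 = 2*0 + 1 = 1.
  i=1: a_1=1, p_1 = 1*2 + 1 = 3, q_1 = 1*1 + 0 = 1.
  i=2: a_2=9, p_2 = 9*3 + 2 = 29, q_2 = 9*1 + 1 = 10.
  i=3: a_3=5, p_3 = 5*29 + 3 = 148, q_3 = 5*10 + 1 = 51.
q_3 = 51 > 12, so the last convergent with denominator <= 12 is p_2/q_2 = 29/10.
The closest fraction with denominator <= 12 is either p_2/q_2 or the intermediate fraction (k*p_2 + p_1)/(k*q_2 + q_1) with the largest k >= 1 whose denominator stays <= 12; these approach x as k grows, and every other convergent or intermediate fraction in range is farther away.
Largest k: floor((12 - q_1)/q_2) = floor((12 - 1)/10) = 1.
That gives (1*29 + 3)/(1*10 + 1) = 32/11.
Compare the errors: |x - 29/10| = |148*10 - 29*51|/(51*10) = 1/510, and |x - 32/11| = |148*11 - 32*51|/(51*11) = 4/561.
Cross-multiplying, 1*561 = 561 < 2040 = 4*510, so 1/510 is smaller: the convergent 29/10 is closer to x than 32/11.

29/10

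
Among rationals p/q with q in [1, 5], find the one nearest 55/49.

Expand x = 55/49 as a continued fraction with the Euclidean algorithm:
  55 = 1*49 + 6, so a_0 = 1.
  49 = 8*6 + 1, so a_1 = 8.
  6 = 6*1 + 0, so a_2 = 6.
so x = [1; 8, 6].
Convergents (p_i = a_i*p_{i-1} + p_{i-2}, q_i = a_i*q_{i-1} + q_{i-2} with p_{-2}=0, p_{-1}=1, q_{-2}=1, q_{-1}=0), until the denominator exceeds 5:
  i=0: a_0=1, p_0 = 1*1 + 0 = 1, q_0 = 1*0 + 1 = 1.
  i=1: a_1=8, p_1 = 8*1 + 1 = 9, q_1 = 8*1 + 0 = 8.
q_1 = 8 > 5, so the last convergent with denominator <= 5 is p_0/q_0 = 1/1.
The closest fraction with denominator <= 5 is either p_0/q_0 or the intermediate fraction (k*p_0 + p_{-1})/(k*q_0 + q_{-1}) with the largest k >= 1 whose denominator stays <= 5; these approach x as k grows, and every other convergent or intermediate fraction in range is farther away.
Largest k: floor((5 - q_{-1})/q_0) = floor((5 - 0)/1) = 5 (using the seeds p_{-1} = 1, q_{-1} = 0).
That gives (5*1 + 1)/(5*1 + 0) = 6/5.
Compare the errors: |x - 1/1| = |55*1 - 1*49|/(49*1) = 6/49, and |x - 6/5| = |55*5 - 6*49|/(49*5) = 19/245.
Cross-multiplying, 19*49 = 931 < 1470 = 6*245, so 19/245 is smaller: the intermediate fraction 6/5 is closer to x than 1/1.

6/5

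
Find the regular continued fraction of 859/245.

Run the Euclidean algorithm on 859 and 245; the successive quotients are the partial quotients a_0, a_1, ... (each step inverts the fractional part left over by the previous one):
  859 = 3*245 + 124, so a_0 = 3.
  245 = 1*124 + 121, so a_1 = 1.
  124 = 1*121 + 3, so a_2 = 1.
  121 = 40*3 + 1, so a_3 = 40.
  3 = 3*1 + 0, so a_4 = 3.
The remainder reaches 0 after 5 divisions, so the expansion has 5 partial quotients, read off in order.

[3; 1, 1, 40, 3]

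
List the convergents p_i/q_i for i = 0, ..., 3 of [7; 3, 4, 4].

7/1, 22/3, 95/13, 402/55

Using the convergent recurrence p_i = a_i*p_{i-1} + p_{i-2}, q_i = a_i*q_{i-1} + q_{i-2} with p_{-2}=0, p_{-1}=1, q_{-2}=1, q_{-1}=0:
  i=0: a_0=7, p_0 = 7*1 + 0 = 7, q_0 = 7*0 + 1 = 1.
  i=1: a_1=3, p_1 = 3*7 + 1 = 22, q_1 = 3*1 + 0 = 3.
  i=2: a_2=4, p_2 = 4*22 + 7 = 95, q_2 = 4*3 + 1 = 13.
  i=3: a_3=4, p_3 = 4*95 + 22 = 402, q_3 = 4*13 + 3 = 55.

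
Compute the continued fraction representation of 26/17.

Run the Euclidean algorithm on 26 and 17; the successive quotients are the partial quotients a_0, a_1, ... (each step inverts the fractional part left over by the previous one):
  26 = 1*17 + 9, so a_0 = 1.
  17 = 1*9 + 8, so a_1 = 1.
  9 = 1*8 + 1, so a_2 = 1.
  8 = 8*1 + 0, so a_3 = 8.
The remainder reaches 0 after 4 divisions, so the expansion has 4 partial quotients, read off in order.

[1; 1, 1, 8]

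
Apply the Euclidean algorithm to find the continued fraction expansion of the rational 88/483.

Run the Euclidean algorithm on 88 and 483; the successive quotients are the partial quotients a_0, a_1, ... (each step inverts the fractional part left over by the previous one):
  88 = 0*483 + 88, so a_0 = 0.
  483 = 5*88 + 43, so a_1 = 5.
  88 = 2*43 + 2, so a_2 = 2.
  43 = 21*2 + 1, so a_3 = 21.
  2 = 2*1 + 0, so a_4 = 2.
The remainder reaches 0 after 5 divisions, so the expansion has 5 partial quotients, read off in order.

[0; 5, 2, 21, 2]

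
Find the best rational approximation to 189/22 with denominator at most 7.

Expand x = 189/22 as a continued fraction with the Euclidean algorithm:
  189 = 8*22 + 13, so a_0 = 8.
  22 = 1*13 + 9, so a_1 = 1.
  13 = 1*9 + 4, so a_2 = 1.
  9 = 2*4 + 1, so a_3 = 2.
  4 = 4*1 + 0, so a_4 = 4.
so x = [8; 1, 1, 2, 4].
Convergents (p_i = a_i*p_{i-1} + p_{i-2}, q_i = a_i*q_{i-1} + q_{i-2} with p_{-2}=0, p_{-1}=1, q_{-2}=1, q_{-1}=0), until the denominator exceeds 7:
  i=0: a_0=8, p_0 = 8*1 + 0 = 8, q_0 = 8*0 + 1 = 1.
  i=1: a_1=1, p_1 = 1*8 + 1 = 9, q_1 = 1*1 + 0 = 1.
  i=2: a_2=1, p_2 = 1*9 + 8 = 17, q_2 = 1*1 + 1 = 2.
  i=3: a_3=2, p_3 = 2*17 + 9 = 43, q_3 = 2*2 + 1 = 5.
  i=4: a_4=4, p_4 = 4*43 + 17 = 189, q_4 = 4*5 + 2 = 22.
q_4 = 22 > 7, so the last convergent with denominator <= 7 is p_3/q_3 = 43/5.
The closest fraction with denominator <= 7 is either p_3/q_3 or the intermediate fraction (k*p_3 + p_2)/(k*q_3 + q_2) with the largest k >= 1 whose denominator stays <= 7; these approach x as k grows, and every other convergent or intermediate fraction in range is farther away.
Largest k: floor((7 - q_2)/q_3) = floor((7 - 2)/5) = 1.
That gives (1*43 + 17)/(1*5 + 2) = 60/7.
Compare the errors: |x - 43/5| = |189*5 - 43*22|/(22*5) = 1/110, and |x - 60/7| = |189*7 - 60*22|/(22*7) = 3/154.
Cross-multiplying, 1*154 = 154 < 330 = 3*110, so 1/110 is smaller: the convergent 43/5 is closer to x than 60/7.

43/5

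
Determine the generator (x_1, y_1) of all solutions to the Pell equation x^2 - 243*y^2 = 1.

First expand sqrt(243) as a continued fraction. With x_i = (sqrt(243) + m_i)/d_i and (m_0, d_0) = (0, 1): a_0 = floor(sqrt(243)) = 15, since 15^2 = 225 <= 243 < 256 = 16^2.
Iterate m_{i+1} = d_i*a_i - m_i, d_{i+1} = (243 - m_{i+1}^2)/d_i, a_{i+1} = floor((a_0 + m_{i+1})/d_{i+1}):
  m_1 = 1*15 - 0 = 15, d_1 = (243 - 15^2)/1 = 18/1 = 18, a_1 = floor((15 + 15)/18) = 1.
  m_2 = 18*1 - 15 = 3, d_2 = (243 - 3^2)/18 = 234/18 = 13, a_2 = floor((15 + 3)/13) = 1.
  m_3 = 13*1 - 3 = 10, d_3 = (243 - 10^2)/13 = 143/13 = 11, a_3 = floor((15 + 10)/11) = 2.
  m_4 = 11*2 - 10 = 12, d_4 = (243 - 12^2)/11 = 99/11 = 9, a_4 = floor((15 + 12)/9) = 3.
  m_5 = 9*3 - 12 = 15, d_5 = (243 - 15^2)/9 = 18/9 = 2, a_5 = floor((15 + 15)/2) = 15.
  m_6 = 2*15 - 15 = 15, d_6 = (243 - 15^2)/2 = 18/2 = 9, a_6 = floor((15 + 15)/9) = 3.
  m_7 = 9*3 - 15 = 12, d_7 = (243 - 12^2)/9 = 99/9 = 11, a_7 = floor((15 + 12)/11) = 2.
  m_8 = 11*2 - 12 = 10, d_8 = (243 - 10^2)/11 = 143/11 = 13, a_8 = floor((15 + 10)/13) = 1.
  m_9 = 13*1 - 10 = 3, d_9 = (243 - 3^2)/13 = 234/13 = 18, a_9 = floor((15 + 3)/18) = 1.
  m_10 = 18*1 - 3 = 15, d_10 = (243 - 15^2)/18 = 18/18 = 1, a_10 = floor((15 + 15)/1) = 30.
  m_11 = 1*30 - 15 = 15, d_11 = (243 - 15^2)/1 = 18/1 = 18: (m_11, d_11) = (m_1, d_1) = (15, 18), so from here the quotients repeat a_1, ..., a_10; the period length is 10.
So sqrt(243) = [15; (1, 1, 2, 3, 15, 3, 2, 1, 1, 30)] with period length k = 10.
k is even, so the fundamental solution of x^2 - 243y^2 = 1 is (p_{k-1}, q_{k-1}) = (p_9, q_9); compute convergents through index 9.
Convergents (p_i = a_i*p_{i-1} + p_{i-2}, q_i = a_i*q_{i-1} + q_{i-2} with p_{-2}=0, p_{-1}=1, q_{-2}=1, q_{-1}=0):
  i=0: a_0=15, p_0 = 15*1 + 0 = 15, q_0 = 15*0 + 1 = 1.
  i=1: a_1=1, p_1 = 1*15 + 1 = 16, q_1 = 1*1 + 0 = 1.
  i=2: a_2=1, p_2 = 1*16 + 15 = 31, q_2 = 1*1 + 1 = 2.
  i=3: a_3=2, p_3 = 2*31 + 16 = 78, q_3 = 2*2 + 1 = 5.
  i=4: a_4=3, p_4 = 3*78 + 31 = 265, q_4 = 3*5 + 2 = 17.
  i=5: a_5=15, p_5 = 15*265 + 78 = 4053, q_5 = 15*17 + 5 = 260.
  i=6: a_6=3, p_6 = 3*4053 + 265 = 12424, q_6 = 3*260 + 17 = 797.
  i=7: a_7=2, p_7 = 2*12424 + 4053 = 28901, q_7 = 2*797 + 260 = 1854.
  i=8: a_8=1, p_8 = 1*28901 + 12424 = 41325, q_8 = 1*1854 + 797 = 2651.
  i=9: a_9=1, p_9 = 1*41325 + 28901 = 70226, q_9 = 1*2651 + 1854 = 4505.
Check: 70226^2 - 243*4505^2 = 4931691076 - 4931691075 = 1, so (x, y) = (70226, 4505) solves the equation, and by the theorem it is the least positive solution.

(x, y) = (70226, 4505)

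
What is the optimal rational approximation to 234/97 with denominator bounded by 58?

Expand x = 234/97 as a continued fraction with the Euclidean algorithm:
  234 = 2*97 + 40, so a_0 = 2.
  97 = 2*40 + 17, so a_1 = 2.
  40 = 2*17 + 6, so a_2 = 2.
  17 = 2*6 + 5, so a_3 = 2.
  6 = 1*5 + 1, so a_4 = 1.
  5 = 5*1 + 0, so a_5 = 5.
so x = [2; 2, 2, 2, 1, 5].
Convergents (p_i = a_i*p_{i-1} + p_{i-2}, q_i = a_i*q_{i-1} + q_{i-2} with p_{-2}=0, p_{-1}=1, q_{-2}=1, q_{-1}=0), until the denominator exceeds 58:
  i=0: a_0=2, p_0 = 2*1 + 0 = 2, q_0 = 2*0 + 1 = 1.
  i=1: a_1=2, p_1 = 2*2 + 1 = 5, q_1 = 2*1 + 0 = 2.
  i=2: a_2=2, p_2 = 2*5 + 2 = 12, q_2 = 2*2 + 1 = 5.
  i=3: a_3=2, p_3 = 2*12 + 5 = 29, q_3 = 2*5 + 2 = 12.
  i=4: a_4=1, p_4 = 1*29 + 12 = 41, q_4 = 1*12 + 5 = 17.
  i=5: a_5=5, p_5 = 5*41 + 29 = 234, q_5 = 5*17 + 12 = 97.
q_5 = 97 > 58, so the last convergent with denominator <= 58 is p_4/q_4 = 41/17.
The closest fraction with denominator <= 58 is either p_4/q_4 or the intermediate fraction (k*p_4 + p_3)/(k*q_4 + q_3) with the largest k >= 1 whose denominator stays <= 58; these approach x as k grows, and every other convergent or intermediate fraction in range is farther away.
Largest k: floor((58 - q_3)/q_4) = floor((58 - 12)/17) = 2.
That gives (2*41 + 29)/(2*17 + 12) = 111/46.
Compare the errors: |x - 41/17| = |234*17 - 41*97|/(97*17) = 1/1649, and |x - 111/46| = |234*46 - 111*97|/(97*46) = 3/4462.
Cross-multiplying, 1*4462 = 4462 < 4947 = 3*1649, so 1/1649 is smaller: the convergent 41/17 is closer to x than 111/46.

41/17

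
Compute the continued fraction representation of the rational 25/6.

Run the Euclidean algorithm on 25 and 6; the successive quotients are the partial quotients a_0, a_1, ... (each step inverts the fractional part left over by the previous one):
  25 = 4*6 + 1, so a_0 = 4.
  6 = 6*1 + 0, so a_1 = 6.
The remainder reaches 0 after 2 divisions, so the expansion has 2 partial quotients, read off in order.

[4; 6]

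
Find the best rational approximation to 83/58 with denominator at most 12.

Expand x = 83/58 as a continued fraction with the Euclidean algorithm:
  83 = 1*58 + 25, so a_0 = 1.
  58 = 2*25 + 8, so a_1 = 2.
  25 = 3*8 + 1, so a_2 = 3.
  8 = 8*1 + 0, so a_3 = 8.
so x = [1; 2, 3, 8].
Convergents (p_i = a_i*p_{i-1} + p_{i-2}, q_i = a_i*q_{i-1} + q_{i-2} with p_{-2}=0, p_{-1}=1, q_{-2}=1, q_{-1}=0), until the denominator exceeds 12:
  i=0: a_0=1, p_0 = 1*1 + 0 = 1, q_0 = 1*0 + 1 = 1.
  i=1: a_1=2, p_1 = 2*1 + 1 = 3, q_1 = 2*1 + 0 = 2.
  i=2: a_2=3, p_2 = 3*3 + 1 = 10, q_2 = 3*2 + 1 = 7.
  i=3: a_3=8, p_3 = 8*10 + 3 = 83, q_3 = 8*7 + 2 = 58.
q_3 = 58 > 12, so the last convergent with denominator <= 12 is p_2/q_2 = 10/7.
The closest fraction with denominator <= 12 is either p_2/q_2 or the intermediate fraction (k*p_2 + p_1)/(k*q_2 + q_1) with the largest k >= 1 whose denominator stays <= 12; these approach x as k grows, and every other convergent or intermediate fraction in range is farther away.
Largest k: floor((12 - q_1)/q_2) = floor((12 - 2)/7) = 1.
That gives (1*10 + 3)/(1*7 + 2) = 13/9.
Compare the errors: |x - 10/7| = |83*7 - 10*58|/(58*7) = 1/406, and |x - 13/9| = |83*9 - 13*58|/(58*9) = 7/522.
Cross-multiplying, 1*522 = 522 < 2842 = 7*406, so 1/406 is smaller: the convergent 10/7 is closer to x than 13/9.

10/7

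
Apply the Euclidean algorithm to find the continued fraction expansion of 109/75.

[1; 2, 4, 1, 6]

Run the Euclidean algorithm on 109 and 75; the successive quotients are the partial quotients a_0, a_1, ... (each step inverts the fractional part left over by the previous one):
  109 = 1*75 + 34, so a_0 = 1.
  75 = 2*34 + 7, so a_1 = 2.
  34 = 4*7 + 6, so a_2 = 4.
  7 = 1*6 + 1, so a_3 = 1.
  6 = 6*1 + 0, so a_4 = 6.
The remainder reaches 0 after 5 divisions, so the expansion has 5 partial quotients, read off in order.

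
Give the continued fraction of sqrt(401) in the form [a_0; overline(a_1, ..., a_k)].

[20; overline(40)]

Write x_i = (sqrt(401) + m_i)/d_i with (m_0, d_0) = (0, 1). a_0 = floor(sqrt(401)) = 20, since 20^2 = 400 <= 401 < 441 = 21^2.
Iterate m_{i+1} = d_i*a_i - m_i, d_{i+1} = (401 - m_{i+1}^2)/d_i, a_{i+1} = floor((a_0 + m_{i+1})/d_{i+1}):
  m_1 = 1*20 - 0 = 20, d_1 = (401 - 20^2)/1 = 1/1 = 1, a_1 = floor((20 + 20)/1) = 40.
  m_2 = 1*40 - 20 = 20, d_2 = (401 - 20^2)/1 = 1/1 = 1: (m_2, d_2) = (m_1, d_1) = (20, 1), so from here the quotient a_1 repeats; the period length is 1.
Hence the expansion of sqrt(401) is a_0 = 20 followed by the repeating block 40 (period 1).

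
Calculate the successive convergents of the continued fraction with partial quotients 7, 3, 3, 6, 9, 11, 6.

Using the convergent recurrence p_i = a_i*p_{i-1} + p_{i-2}, q_i = a_i*q_{i-1} + q_{i-2} with p_{-2}=0, p_{-1}=1, q_{-2}=1, q_{-1}=0:
  i=0: a_0=7, p_0 = 7*1 + 0 = 7, q_0 = 7*0 + 1 = 1.
  i=1: a_1=3, p_1 = 3*7 + 1 = 22, q_1 = 3*1 + 0 = 3.
  i=2: a_2=3, p_2 = 3*22 + 7 = 73, q_2 = 3*3 + 1 = 10.
  i=3: a_3=6, p_3 = 6*73 + 22 = 460, q_3 = 6*10 + 3 = 63.
  i=4: a_4=9, p_4 = 9*460 + 73 = 4213, q_4 = 9*63 + 10 = 577.
  i=5: a_5=11, p_5 = 11*4213 + 460 = 46803, q_5 = 11*577 + 63 = 6410.
  i=6: a_6=6, p_6 = 6*46803 + 4213 = 285031, q_6 = 6*6410 + 577 = 39037.

7/1, 22/3, 73/10, 460/63, 4213/577, 46803/6410, 285031/39037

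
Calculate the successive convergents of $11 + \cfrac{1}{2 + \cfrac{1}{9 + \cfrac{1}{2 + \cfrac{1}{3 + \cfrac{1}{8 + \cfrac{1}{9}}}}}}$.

11/1, 23/2, 218/19, 459/40, 1595/139, 13219/1152, 120566/10507

Using the convergent recurrence p_i = a_i*p_{i-1} + p_{i-2}, q_i = a_i*q_{i-1} + q_{i-2} with p_{-2}=0, p_{-1}=1, q_{-2}=1, q_{-1}=0:
  i=0: a_0=11, p_0 = 11*1 + 0 = 11, q_0 = 11*0 + 1 = 1.
  i=1: a_1=2, p_1 = 2*11 + 1 = 23, q_1 = 2*1 + 0 = 2.
  i=2: a_2=9, p_2 = 9*23 + 11 = 218, q_2 = 9*2 + 1 = 19.
  i=3: a_3=2, p_3 = 2*218 + 23 = 459, q_3 = 2*19 + 2 = 40.
  i=4: a_4=3, p_4 = 3*459 + 218 = 1595, q_4 = 3*40 + 19 = 139.
  i=5: a_5=8, p_5 = 8*1595 + 459 = 13219, q_5 = 8*139 + 40 = 1152.
  i=6: a_6=9, p_6 = 9*13219 + 1595 = 120566, q_6 = 9*1152 + 139 = 10507.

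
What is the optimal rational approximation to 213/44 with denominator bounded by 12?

29/6

Expand x = 213/44 as a continued fraction with the Euclidean algorithm:
  213 = 4*44 + 37, so a_0 = 4.
  44 = 1*37 + 7, so a_1 = 1.
  37 = 5*7 + 2, so a_2 = 5.
  7 = 3*2 + 1, so a_3 = 3.
  2 = 2*1 + 0, so a_4 = 2.
so x = [4; 1, 5, 3, 2].
Convergents (p_i = a_i*p_{i-1} + p_{i-2}, q_i = a_i*q_{i-1} + q_{i-2} with p_{-2}=0, p_{-1}=1, q_{-2}=1, q_{-1}=0), until the denominator exceeds 12:
  i=0: a_0=4, p_0 = 4*1 + 0 = 4, q_0 = 4*0 + 1 = 1.
  i=1: a_1=1, p_1 = 1*4 + 1 = 5, q_1 = 1*1 + 0 = 1.
  i=2: a_2=5, p_2 = 5*5 + 4 = 29, q_2 = 5*1 + 1 = 6.
  i=3: a_3=3, p_3 = 3*29 + 5 = 92, q_3 = 3*6 + 1 = 19.
q_3 = 19 > 12, so the last convergent with denominator <= 12 is p_2/q_2 = 29/6.
The closest fraction with denominator <= 12 is either p_2/q_2 or the intermediate fraction (k*p_2 + p_1)/(k*q_2 + q_1) with the largest k >= 1 whose denominator stays <= 12; these approach x as k grows, and every other convergent or intermediate fraction in range is farther away.
Largest k: floor((12 - q_1)/q_2) = floor((12 - 1)/6) = 1.
That gives (1*29 + 5)/(1*6 + 1) = 34/7.
Compare the errors: |x - 29/6| = |213*6 - 29*44|/(44*6) = 2/264, and |x - 34/7| = |213*7 - 34*44|/(44*7) = 5/308.
Cross-multiplying, 2*308 = 616 < 1320 = 5*264, so 2/264 is smaller: the convergent 29/6 is closer to x than 34/7.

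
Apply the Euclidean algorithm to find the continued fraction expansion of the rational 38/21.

[1; 1, 4, 4]

Run the Euclidean algorithm on 38 and 21; the successive quotients are the partial quotients a_0, a_1, ... (each step inverts the fractional part left over by the previous one):
  38 = 1*21 + 17, so a_0 = 1.
  21 = 1*17 + 4, so a_1 = 1.
  17 = 4*4 + 1, so a_2 = 4.
  4 = 4*1 + 0, so a_3 = 4.
The remainder reaches 0 after 4 divisions, so the expansion has 4 partial quotients, read off in order.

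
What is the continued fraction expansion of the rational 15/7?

Run the Euclidean algorithm on 15 and 7; the successive quotients are the partial quotients a_0, a_1, ... (each step inverts the fractional part left over by the previous one):
  15 = 2*7 + 1, so a_0 = 2.
  7 = 7*1 + 0, so a_1 = 7.
The remainder reaches 0 after 2 divisions, so the expansion has 2 partial quotients, read off in order.

[2; 7]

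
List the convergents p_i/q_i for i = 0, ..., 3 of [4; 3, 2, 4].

Using the convergent recurrence p_i = a_i*p_{i-1} + p_{i-2}, q_i = a_i*q_{i-1} + q_{i-2} with p_{-2}=0, p_{-1}=1, q_{-2}=1, q_{-1}=0:
  i=0: a_0=4, p_0 = 4*1 + 0 = 4, q_0 = 4*0 + 1 = 1.
  i=1: a_1=3, p_1 = 3*4 + 1 = 13, q_1 = 3*1 + 0 = 3.
  i=2: a_2=2, p_2 = 2*13 + 4 = 30, q_2 = 2*3 + 1 = 7.
  i=3: a_3=4, p_3 = 4*30 + 13 = 133, q_3 = 4*7 + 3 = 31.

4/1, 13/3, 30/7, 133/31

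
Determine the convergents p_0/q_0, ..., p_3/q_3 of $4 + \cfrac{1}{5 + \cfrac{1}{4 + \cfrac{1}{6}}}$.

Using the convergent recurrence p_i = a_i*p_{i-1} + p_{i-2}, q_i = a_i*q_{i-1} + q_{i-2} with p_{-2}=0, p_{-1}=1, q_{-2}=1, q_{-1}=0:
  i=0: a_0=4, p_0 = 4*1 + 0 = 4, q_0 = 4*0 + 1 = 1.
  i=1: a_1=5, p_1 = 5*4 + 1 = 21, q_1 = 5*1 + 0 = 5.
  i=2: a_2=4, p_2 = 4*21 + 4 = 88, q_2 = 4*5 + 1 = 21.
  i=3: a_3=6, p_3 = 6*88 + 21 = 549, q_3 = 6*21 + 5 = 131.

4/1, 21/5, 88/21, 549/131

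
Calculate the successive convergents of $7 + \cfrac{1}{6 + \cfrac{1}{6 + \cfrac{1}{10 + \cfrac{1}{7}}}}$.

7/1, 43/6, 265/37, 2693/376, 19116/2669

Using the convergent recurrence p_i = a_i*p_{i-1} + p_{i-2}, q_i = a_i*q_{i-1} + q_{i-2} with p_{-2}=0, p_{-1}=1, q_{-2}=1, q_{-1}=0:
  i=0: a_0=7, p_0 = 7*1 + 0 = 7, q_0 = 7*0 + 1 = 1.
  i=1: a_1=6, p_1 = 6*7 + 1 = 43, q_1 = 6*1 + 0 = 6.
  i=2: a_2=6, p_2 = 6*43 + 7 = 265, q_2 = 6*6 + 1 = 37.
  i=3: a_3=10, p_3 = 10*265 + 43 = 2693, q_3 = 10*37 + 6 = 376.
  i=4: a_4=7, p_4 = 7*2693 + 265 = 19116, q_4 = 7*376 + 37 = 2669.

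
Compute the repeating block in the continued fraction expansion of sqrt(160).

[12; (1, 1, 1, 5, 1, 1, 1, 24)]

Write x_i = (sqrt(160) + m_i)/d_i with (m_0, d_0) = (0, 1). a_0 = floor(sqrt(160)) = 12, since 12^2 = 144 <= 160 < 169 = 13^2.
Iterate m_{i+1} = d_i*a_i - m_i, d_{i+1} = (160 - m_{i+1}^2)/d_i, a_{i+1} = floor((a_0 + m_{i+1})/d_{i+1}):
  m_1 = 1*12 - 0 = 12, d_1 = (160 - 12^2)/1 = 16/1 = 16, a_1 = floor((12 + 12)/16) = 1.
  m_2 = 16*1 - 12 = 4, d_2 = (160 - 4^2)/16 = 144/16 = 9, a_2 = floor((12 + 4)/9) = 1.
  m_3 = 9*1 - 4 = 5, d_3 = (160 - 5^2)/9 = 135/9 = 15, a_3 = floor((12 + 5)/15) = 1.
  m_4 = 15*1 - 5 = 10, d_4 = (160 - 10^2)/15 = 60/15 = 4, a_4 = floor((12 + 10)/4) = 5.
  m_5 = 4*5 - 10 = 10, d_5 = (160 - 10^2)/4 = 60/4 = 15, a_5 = floor((12 + 10)/15) = 1.
  m_6 = 15*1 - 10 = 5, d_6 = (160 - 5^2)/15 = 135/15 = 9, a_6 = floor((12 + 5)/9) = 1.
  m_7 = 9*1 - 5 = 4, d_7 = (160 - 4^2)/9 = 144/9 = 16, a_7 = floor((12 + 4)/16) = 1.
  m_8 = 16*1 - 4 = 12, d_8 = (160 - 12^2)/16 = 16/16 = 1, a_8 = floor((12 + 12)/1) = 24.
  m_9 = 1*24 - 12 = 12, d_9 = (160 - 12^2)/1 = 16/1 = 16: (m_9, d_9) = (m_1, d_1) = (12, 16), so from here the quotients repeat a_1, ..., a_8; the period length is 8.
Hence the expansion of sqrt(160) is a_0 = 12 followed by the repeating block 1, 1, 1, 5, 1, 1, 1, 24 (period 8).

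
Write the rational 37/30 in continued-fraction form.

Run the Euclidean algorithm on 37 and 30; the successive quotients are the partial quotients a_0, a_1, ... (each step inverts the fractional part left over by the previous one):
  37 = 1*30 + 7, so a_0 = 1.
  30 = 4*7 + 2, so a_1 = 4.
  7 = 3*2 + 1, so a_2 = 3.
  2 = 2*1 + 0, so a_3 = 2.
The remainder reaches 0 after 4 divisions, so the expansion has 4 partial quotients, read off in order.

[1; 4, 3, 2]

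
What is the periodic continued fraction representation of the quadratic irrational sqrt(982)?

[31; (2, 1, 30, 1, 2, 62)]

Write x_i = (sqrt(982) + m_i)/d_i with (m_0, d_0) = (0, 1). a_0 = floor(sqrt(982)) = 31, since 31^2 = 961 <= 982 < 1024 = 32^2.
Iterate m_{i+1} = d_i*a_i - m_i, d_{i+1} = (982 - m_{i+1}^2)/d_i, a_{i+1} = floor((a_0 + m_{i+1})/d_{i+1}):
  m_1 = 1*31 - 0 = 31, d_1 = (982 - 31^2)/1 = 21/1 = 21, a_1 = floor((31 + 31)/21) = 2.
  m_2 = 21*2 - 31 = 11, d_2 = (982 - 11^2)/21 = 861/21 = 41, a_2 = floor((31 + 11)/41) = 1.
  m_3 = 41*1 - 11 = 30, d_3 = (982 - 30^2)/41 = 82/41 = 2, a_3 = floor((31 + 30)/2) = 30.
  m_4 = 2*30 - 30 = 30, d_4 = (982 - 30^2)/2 = 82/2 = 41, a_4 = floor((31 + 30)/41) = 1.
  m_5 = 41*1 - 30 = 11, d_5 = (982 - 11^2)/41 = 861/41 = 21, a_5 = floor((31 + 11)/21) = 2.
  m_6 = 21*2 - 11 = 31, d_6 = (982 - 31^2)/21 = 21/21 = 1, a_6 = floor((31 + 31)/1) = 62.
  m_7 = 1*62 - 31 = 31, d_7 = (982 - 31^2)/1 = 21/1 = 21: (m_7, d_7) = (m_1, d_1) = (31, 21), so from here the quotients repeat a_1, ..., a_6; the period length is 6.
Hence the expansion of sqrt(982) is a_0 = 31 followed by the repeating block 2, 1, 30, 1, 2, 62 (period 6).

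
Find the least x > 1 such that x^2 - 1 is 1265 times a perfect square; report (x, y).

(x, y) = (206999, 5820)

First expand sqrt(1265) as a continued fraction. With x_i = (sqrt(1265) + m_i)/d_i and (m_0, d_0) = (0, 1): a_0 = floor(sqrt(1265)) = 35, since 35^2 = 1225 <= 1265 < 1296 = 36^2.
Iterate m_{i+1} = d_i*a_i - m_i, d_{i+1} = (1265 - m_{i+1}^2)/d_i, a_{i+1} = floor((a_0 + m_{i+1})/d_{i+1}):
  m_1 = 1*35 - 0 = 35, d_1 = (1265 - 35^2)/1 = 40/1 = 40, a_1 = floor((35 + 35)/40) = 1.
  m_2 = 40*1 - 35 = 5, d_2 = (1265 - 5^2)/40 = 1240/40 = 31, a_2 = floor((35 + 5)/31) = 1.
  m_3 = 31*1 - 5 = 26, d_3 = (1265 - 26^2)/31 = 589/31 = 19, a_3 = floor((35 + 26)/19) = 3.
  m_4 = 19*3 - 26 = 31, d_4 = (1265 - 31^2)/19 = 304/19 = 16, a_4 = floor((35 + 31)/16) = 4.
  m_5 = 16*4 - 31 = 33, d_5 = (1265 - 33^2)/16 = 176/16 = 11, a_5 = floor((35 + 33)/11) = 6.
  m_6 = 11*6 - 33 = 33, d_6 = (1265 - 33^2)/11 = 176/11 = 16, a_6 = floor((35 + 33)/16) = 4.
  m_7 = 16*4 - 33 = 31, d_7 = (1265 - 31^2)/16 = 304/16 = 19, a_7 = floor((35 + 31)/19) = 3.
  m_8 = 19*3 - 31 = 26, d_8 = (1265 - 26^2)/19 = 589/19 = 31, a_8 = floor((35 + 26)/31) = 1.
  m_9 = 31*1 - 26 = 5, d_9 = (1265 - 5^2)/31 = 1240/31 = 40, a_9 = floor((35 + 5)/40) = 1.
  m_10 = 40*1 - 5 = 35, d_10 = (1265 - 35^2)/40 = 40/40 = 1, a_10 = floor((35 + 35)/1) = 70.
  m_11 = 1*70 - 35 = 35, d_11 = (1265 - 35^2)/1 = 40/1 = 40: (m_11, d_11) = (m_1, d_1) = (35, 40), so from here the quotients repeat a_1, ..., a_10; the period length is 10.
So sqrt(1265) = [35; (1, 1, 3, 4, 6, 4, 3, 1, 1, 70)] with period length k = 10.
k is even, so the fundamental solution of x^2 - 1265y^2 = 1 is (p_{k-1}, q_{k-1}) = (p_9, q_9); compute convergents through index 9.
Convergents (p_i = a_i*p_{i-1} + p_{i-2}, q_i = a_i*q_{i-1} + q_{i-2} with p_{-2}=0, p_{-1}=1, q_{-2}=1, q_{-1}=0):
  i=0: a_0=35, p_0 = 35*1 + 0 = 35, q_0 = 35*0 + 1 = 1.
  i=1: a_1=1, p_1 = 1*35 + 1 = 36, q_1 = 1*1 + 0 = 1.
  i=2: a_2=1, p_2 = 1*36 + 35 = 71, q_2 = 1*1 + 1 = 2.
  i=3: a_3=3, p_3 = 3*71 + 36 = 249, q_3 = 3*2 + 1 = 7.
  i=4: a_4=4, p_4 = 4*249 + 71 = 1067, q_4 = 4*7 + 2 = 30.
  i=5: a_5=6, p_5 = 6*1067 + 249 = 6651, q_5 = 6*30 + 7 = 187.
  i=6: a_6=4, p_6 = 4*6651 + 1067 = 27671, q_6 = 4*187 + 30 = 778.
  i=7: a_7=3, p_7 = 3*27671 + 6651 = 89664, q_7 = 3*778 + 187 = 2521.
  i=8: a_8=1, p_8 = 1*89664 + 27671 = 117335, q_8 = 1*2521 + 778 = 3299.
  i=9: a_9=1, p_9 = 1*117335 + 89664 = 206999, q_9 = 1*3299 + 2521 = 5820.
Check: 206999^2 - 1265*5820^2 = 42848586001 - 42848586000 = 1, so (x, y) = (206999, 5820) solves the equation, and by the theorem it is the least positive solution.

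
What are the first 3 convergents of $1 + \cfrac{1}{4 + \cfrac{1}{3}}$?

1/1, 5/4, 16/13

Using the convergent recurrence p_i = a_i*p_{i-1} + p_{i-2}, q_i = a_i*q_{i-1} + q_{i-2} with p_{-2}=0, p_{-1}=1, q_{-2}=1, q_{-1}=0:
  i=0: a_0=1, p_0 = 1*1 + 0 = 1, q_0 = 1*0 + 1 = 1.
  i=1: a_1=4, p_1 = 4*1 + 1 = 5, q_1 = 4*1 + 0 = 4.
  i=2: a_2=3, p_2 = 3*5 + 1 = 16, q_2 = 3*4 + 1 = 13.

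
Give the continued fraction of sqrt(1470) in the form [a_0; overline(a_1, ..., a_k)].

Write x_i = (sqrt(1470) + m_i)/d_i with (m_0, d_0) = (0, 1). a_0 = floor(sqrt(1470)) = 38, since 38^2 = 1444 <= 1470 < 1521 = 39^2.
Iterate m_{i+1} = d_i*a_i - m_i, d_{i+1} = (1470 - m_{i+1}^2)/d_i, a_{i+1} = floor((a_0 + m_{i+1})/d_{i+1}):
  m_1 = 1*38 - 0 = 38, d_1 = (1470 - 38^2)/1 = 26/1 = 26, a_1 = floor((38 + 38)/26) = 2.
  m_2 = 26*2 - 38 = 14, d_2 = (1470 - 14^2)/26 = 1274/26 = 49, a_2 = floor((38 + 14)/49) = 1.
  m_3 = 49*1 - 14 = 35, d_3 = (1470 - 35^2)/49 = 245/49 = 5, a_3 = floor((38 + 35)/5) = 14.
  m_4 = 5*14 - 35 = 35, d_4 = (1470 - 35^2)/5 = 245/5 = 49, a_4 = floor((38 + 35)/49) = 1.
  m_5 = 49*1 - 35 = 14, d_5 = (1470 - 14^2)/49 = 1274/49 = 26, a_5 = floor((38 + 14)/26) = 2.
  m_6 = 26*2 - 14 = 38, d_6 = (1470 - 38^2)/26 = 26/26 = 1, a_6 = floor((38 + 38)/1) = 76.
  m_7 = 1*76 - 38 = 38, d_7 = (1470 - 38^2)/1 = 26/1 = 26: (m_7, d_7) = (m_1, d_1) = (38, 26), so from here the quotients repeat a_1, ..., a_6; the period length is 6.
Hence the expansion of sqrt(1470) is a_0 = 38 followed by the repeating block 2, 1, 14, 1, 2, 76 (period 6).

[38; overline(2, 1, 14, 1, 2, 76)]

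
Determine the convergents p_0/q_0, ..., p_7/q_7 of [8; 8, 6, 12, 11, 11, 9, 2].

Using the convergent recurrence p_i = a_i*p_{i-1} + p_{i-2}, q_i = a_i*q_{i-1} + q_{i-2} with p_{-2}=0, p_{-1}=1, q_{-2}=1, q_{-1}=0:
  i=0: a_0=8, p_0 = 8*1 + 0 = 8, q_0 = 8*0 + 1 = 1.
  i=1: a_1=8, p_1 = 8*8 + 1 = 65, q_1 = 8*1 + 0 = 8.
  i=2: a_2=6, p_2 = 6*65 + 8 = 398, q_2 = 6*8 + 1 = 49.
  i=3: a_3=12, p_3 = 12*398 + 65 = 4841, q_3 = 12*49 + 8 = 596.
  i=4: a_4=11, p_4 = 11*4841 + 398 = 53649, q_4 = 11*596 + 49 = 6605.
  i=5: a_5=11, p_5 = 11*53649 + 4841 = 594980, q_5 = 11*6605 + 596 = 73251.
  i=6: a_6=9, p_6 = 9*594980 + 53649 = 5408469, q_6 = 9*73251 + 6605 = 665864.
  i=7: a_7=2, p_7 = 2*5408469 + 594980 = 11411918, q_7 = 2*665864 + 73251 = 1404979.

8/1, 65/8, 398/49, 4841/596, 53649/6605, 594980/73251, 5408469/665864, 11411918/1404979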